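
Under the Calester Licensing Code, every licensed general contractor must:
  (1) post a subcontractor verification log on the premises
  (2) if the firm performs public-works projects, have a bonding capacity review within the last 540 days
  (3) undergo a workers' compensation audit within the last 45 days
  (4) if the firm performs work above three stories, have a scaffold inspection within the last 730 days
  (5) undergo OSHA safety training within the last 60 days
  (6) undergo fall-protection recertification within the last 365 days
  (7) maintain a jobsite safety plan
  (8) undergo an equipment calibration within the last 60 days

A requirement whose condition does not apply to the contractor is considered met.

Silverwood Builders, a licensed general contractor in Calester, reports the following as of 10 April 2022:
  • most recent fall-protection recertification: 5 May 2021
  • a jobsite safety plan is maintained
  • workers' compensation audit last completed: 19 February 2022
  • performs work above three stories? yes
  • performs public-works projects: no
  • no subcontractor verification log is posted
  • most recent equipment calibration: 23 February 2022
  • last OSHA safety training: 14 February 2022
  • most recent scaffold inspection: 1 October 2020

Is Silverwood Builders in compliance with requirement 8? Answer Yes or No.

8. equipment calibration 46 days ago vs limit 60 → met

Yes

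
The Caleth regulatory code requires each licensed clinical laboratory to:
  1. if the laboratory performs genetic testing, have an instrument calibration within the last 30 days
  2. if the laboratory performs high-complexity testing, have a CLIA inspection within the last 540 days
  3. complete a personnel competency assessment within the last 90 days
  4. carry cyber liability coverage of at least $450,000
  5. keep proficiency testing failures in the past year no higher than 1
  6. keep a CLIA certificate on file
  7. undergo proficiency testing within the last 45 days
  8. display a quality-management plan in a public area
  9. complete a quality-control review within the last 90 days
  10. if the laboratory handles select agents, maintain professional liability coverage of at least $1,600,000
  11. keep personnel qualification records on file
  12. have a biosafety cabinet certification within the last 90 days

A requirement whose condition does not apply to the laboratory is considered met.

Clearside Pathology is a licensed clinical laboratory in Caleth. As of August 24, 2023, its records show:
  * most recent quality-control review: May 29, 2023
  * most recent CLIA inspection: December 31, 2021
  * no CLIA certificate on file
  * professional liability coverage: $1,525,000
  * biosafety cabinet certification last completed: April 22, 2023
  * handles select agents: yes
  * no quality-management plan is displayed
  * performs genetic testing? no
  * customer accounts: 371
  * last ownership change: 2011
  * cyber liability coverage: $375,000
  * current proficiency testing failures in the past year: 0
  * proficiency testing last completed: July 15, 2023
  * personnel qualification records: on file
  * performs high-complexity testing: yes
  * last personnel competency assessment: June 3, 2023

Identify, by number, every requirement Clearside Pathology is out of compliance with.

2, 4, 6, 8, 10, 12

1. condition 'performs genetic testing' does not hold → requirement n/a → met
2. condition 'performs high-complexity testing' holds; CLIA inspection 601 days ago vs limit 540 → not met
3. personnel competency assessment 82 days ago vs limit 90 → met
4. cyber liability coverage $375,000 < $450,000 → not met
5. proficiency testing failures in the past year 0 ≤ 1 → met
6. CLIA certificate absent → not met
7. proficiency testing 40 days ago vs limit 45 → met
8. quality-management plan absent → not met
9. quality-control review 87 days ago vs limit 90 → met
10. condition 'handles select agents' holds; professional liability coverage $1,525,000 < $1,600,000 → not met
11. personnel qualification records present → met
12. biosafety cabinet certification 124 days ago vs limit 90 → not met
Not met: 2, 4, 6, 8, 10, 12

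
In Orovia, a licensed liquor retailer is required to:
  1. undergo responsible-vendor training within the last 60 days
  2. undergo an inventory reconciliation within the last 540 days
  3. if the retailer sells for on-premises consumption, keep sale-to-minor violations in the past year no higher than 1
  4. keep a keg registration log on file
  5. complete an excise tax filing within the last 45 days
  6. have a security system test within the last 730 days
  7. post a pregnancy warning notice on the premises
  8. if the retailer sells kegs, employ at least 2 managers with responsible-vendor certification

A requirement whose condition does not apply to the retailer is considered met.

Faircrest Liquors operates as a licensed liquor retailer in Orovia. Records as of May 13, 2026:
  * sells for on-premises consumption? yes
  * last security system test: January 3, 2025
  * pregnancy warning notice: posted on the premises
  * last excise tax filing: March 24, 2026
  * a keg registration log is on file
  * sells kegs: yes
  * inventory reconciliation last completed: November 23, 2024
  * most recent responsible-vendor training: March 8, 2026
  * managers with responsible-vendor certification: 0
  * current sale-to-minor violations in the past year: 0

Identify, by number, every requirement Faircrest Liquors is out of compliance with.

1. responsible-vendor training 66 days ago vs limit 60 → not met
2. inventory reconciliation 536 days ago vs limit 540 → met
3. condition 'sells for on-premises consumption' holds; sale-to-minor violations in the past year 0 ≤ 1 → met
4. keg registration log present → met
5. excise tax filing 50 days ago vs limit 45 → not met
6. security system test 495 days ago vs limit 730 → met
7. pregnancy warning notice present → met
8. condition 'sells kegs' holds; managers with responsible-vendor certification 0 < 2 → not met
Not met: 1, 5, 8

1, 5, 8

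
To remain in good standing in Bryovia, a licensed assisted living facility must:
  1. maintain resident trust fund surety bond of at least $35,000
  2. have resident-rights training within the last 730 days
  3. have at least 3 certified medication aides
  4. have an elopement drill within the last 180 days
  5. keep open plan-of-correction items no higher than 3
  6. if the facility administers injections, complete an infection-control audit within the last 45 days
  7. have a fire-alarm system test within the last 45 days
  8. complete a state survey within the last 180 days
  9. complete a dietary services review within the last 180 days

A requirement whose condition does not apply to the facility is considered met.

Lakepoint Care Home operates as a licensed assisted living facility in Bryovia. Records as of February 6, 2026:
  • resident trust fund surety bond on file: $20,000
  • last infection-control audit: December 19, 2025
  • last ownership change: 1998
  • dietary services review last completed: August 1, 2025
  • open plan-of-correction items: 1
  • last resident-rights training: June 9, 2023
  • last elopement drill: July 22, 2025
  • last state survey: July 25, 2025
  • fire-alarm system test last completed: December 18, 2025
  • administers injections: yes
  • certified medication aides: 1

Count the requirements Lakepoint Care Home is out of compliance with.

1. resident trust fund surety bond $20,000 < $35,000 → not met
2. resident-rights training 973 days ago vs limit 730 → not met
3. certified medication aides 1 < 3 → not met
4. elopement drill 199 days ago vs limit 180 → not met
5. open plan-of-correction items 1 ≤ 3 → met
6. condition 'administers injections' holds; infection-control audit 49 days ago vs limit 45 → not met
7. fire-alarm system test 50 days ago vs limit 45 → not met
8. state survey 196 days ago vs limit 180 → not met
9. dietary services review 189 days ago vs limit 180 → not met
Not met: 8 of 9

8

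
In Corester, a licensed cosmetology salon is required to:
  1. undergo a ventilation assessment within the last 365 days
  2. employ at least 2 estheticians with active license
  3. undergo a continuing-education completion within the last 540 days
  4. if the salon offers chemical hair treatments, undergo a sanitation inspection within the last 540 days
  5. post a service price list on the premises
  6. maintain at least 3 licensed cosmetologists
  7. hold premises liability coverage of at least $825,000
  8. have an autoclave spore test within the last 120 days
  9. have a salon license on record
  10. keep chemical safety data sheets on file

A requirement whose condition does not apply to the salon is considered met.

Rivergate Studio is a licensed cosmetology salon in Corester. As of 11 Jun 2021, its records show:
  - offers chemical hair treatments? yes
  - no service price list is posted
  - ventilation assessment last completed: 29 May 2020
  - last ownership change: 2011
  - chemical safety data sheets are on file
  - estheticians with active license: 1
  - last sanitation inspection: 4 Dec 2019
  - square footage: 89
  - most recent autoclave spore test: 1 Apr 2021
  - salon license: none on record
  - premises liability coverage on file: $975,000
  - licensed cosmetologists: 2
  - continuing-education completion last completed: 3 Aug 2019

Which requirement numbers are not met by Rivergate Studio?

1. ventilation assessment 378 days ago vs limit 365 → not met
2. estheticians with active license 1 < 2 → not met
3. continuing-education completion 678 days ago vs limit 540 → not met
4. condition 'offers chemical hair treatments' holds; sanitation inspection 555 days ago vs limit 540 → not met
5. service price list absent → not met
6. licensed cosmetologists 2 < 3 → not met
7. premises liability coverage $975,000 ≥ $825,000 → met
8. autoclave spore test 71 days ago vs limit 120 → met
9. salon license absent → not met
10. chemical safety data sheets present → met
Not met: 1, 2, 3, 4, 5, 6, 9

1, 2, 3, 4, 5, 6, 9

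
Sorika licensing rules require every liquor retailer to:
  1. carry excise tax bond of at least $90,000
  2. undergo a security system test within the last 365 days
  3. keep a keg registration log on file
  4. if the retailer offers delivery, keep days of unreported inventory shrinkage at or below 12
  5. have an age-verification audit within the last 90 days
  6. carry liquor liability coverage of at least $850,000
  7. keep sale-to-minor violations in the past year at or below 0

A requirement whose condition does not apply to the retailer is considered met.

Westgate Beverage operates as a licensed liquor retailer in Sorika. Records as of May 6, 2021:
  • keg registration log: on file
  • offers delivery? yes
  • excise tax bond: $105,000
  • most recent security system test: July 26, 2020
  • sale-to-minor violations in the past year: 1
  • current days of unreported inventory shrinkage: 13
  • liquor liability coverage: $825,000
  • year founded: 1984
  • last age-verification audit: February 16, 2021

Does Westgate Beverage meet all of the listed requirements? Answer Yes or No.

No

1. excise tax bond $105,000 ≥ $90,000 → met
2. security system test 284 days ago vs limit 365 → met
3. keg registration log present → met
4. condition 'offers delivery' holds; days of unreported inventory shrinkage 13 > 12 → not met
5. age-verification audit 79 days ago vs limit 90 → met
6. liquor liability coverage $825,000 < $850,000 → not met
7. sale-to-minor violations in the past year 1 > 0 → not met
Not met: 4, 6, 7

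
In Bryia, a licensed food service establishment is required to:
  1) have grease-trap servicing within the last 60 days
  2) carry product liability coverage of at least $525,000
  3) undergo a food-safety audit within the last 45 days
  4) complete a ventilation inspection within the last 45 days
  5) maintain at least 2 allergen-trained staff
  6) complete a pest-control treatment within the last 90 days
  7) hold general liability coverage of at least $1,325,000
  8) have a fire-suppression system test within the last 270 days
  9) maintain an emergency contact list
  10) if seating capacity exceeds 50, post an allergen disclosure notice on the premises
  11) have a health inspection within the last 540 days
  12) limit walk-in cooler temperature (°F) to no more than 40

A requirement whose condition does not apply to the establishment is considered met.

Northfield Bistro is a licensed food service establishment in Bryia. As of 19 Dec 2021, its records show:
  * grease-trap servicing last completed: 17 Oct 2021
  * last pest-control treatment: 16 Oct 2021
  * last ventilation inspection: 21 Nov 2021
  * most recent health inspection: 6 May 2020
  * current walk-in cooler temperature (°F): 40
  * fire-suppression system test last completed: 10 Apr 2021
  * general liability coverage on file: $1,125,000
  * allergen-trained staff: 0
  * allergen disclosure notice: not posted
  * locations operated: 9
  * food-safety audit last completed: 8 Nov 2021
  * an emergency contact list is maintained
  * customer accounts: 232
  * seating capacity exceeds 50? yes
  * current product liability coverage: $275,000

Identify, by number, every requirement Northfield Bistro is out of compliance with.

1. grease-trap servicing 63 days ago vs limit 60 → not met
2. product liability coverage $275,000 < $525,000 → not met
3. food-safety audit 41 days ago vs limit 45 → met
4. ventilation inspection 28 days ago vs limit 45 → met
5. allergen-trained staff 0 < 2 → not met
6. pest-control treatment 64 days ago vs limit 90 → met
7. general liability coverage $1,125,000 < $1,325,000 → not met
8. fire-suppression system test 253 days ago vs limit 270 → met
9. emergency contact list present → met
10. condition 'seating capacity exceeds 50' holds; allergen disclosure notice absent → not met
11. health inspection 592 days ago vs limit 540 → not met
12. walk-in cooler temperature (°F) 40 ≤ 40 → met
Not met: 1, 2, 5, 7, 10, 11

1, 2, 5, 7, 10, 11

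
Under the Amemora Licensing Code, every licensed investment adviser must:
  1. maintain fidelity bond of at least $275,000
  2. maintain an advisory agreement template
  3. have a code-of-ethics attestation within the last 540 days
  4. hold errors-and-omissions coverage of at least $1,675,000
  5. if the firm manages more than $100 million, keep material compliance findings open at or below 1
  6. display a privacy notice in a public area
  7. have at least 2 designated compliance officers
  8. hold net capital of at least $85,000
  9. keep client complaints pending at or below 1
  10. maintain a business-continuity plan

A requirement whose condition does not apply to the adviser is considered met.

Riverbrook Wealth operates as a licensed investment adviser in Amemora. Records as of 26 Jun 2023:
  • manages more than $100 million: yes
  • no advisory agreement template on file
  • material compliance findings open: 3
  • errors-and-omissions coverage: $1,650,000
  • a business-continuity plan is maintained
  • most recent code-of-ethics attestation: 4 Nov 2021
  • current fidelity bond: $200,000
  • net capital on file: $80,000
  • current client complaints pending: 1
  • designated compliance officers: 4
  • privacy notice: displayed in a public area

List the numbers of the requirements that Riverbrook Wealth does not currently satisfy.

1. fidelity bond $200,000 < $275,000 → not met
2. advisory agreement template absent → not met
3. code-of-ethics attestation 599 days ago vs limit 540 → not met
4. errors-and-omissions coverage $1,650,000 < $1,675,000 → not met
5. condition 'manages more than $100 million' holds; material compliance findings open 3 > 1 → not met
6. privacy notice present → met
7. designated compliance officers 4 ≥ 2 → met
8. net capital $80,000 < $85,000 → not met
9. client complaints pending 1 ≤ 1 → met
10. business-continuity plan present → met
Not met: 1, 2, 3, 4, 5, 8

1, 2, 3, 4, 5, 8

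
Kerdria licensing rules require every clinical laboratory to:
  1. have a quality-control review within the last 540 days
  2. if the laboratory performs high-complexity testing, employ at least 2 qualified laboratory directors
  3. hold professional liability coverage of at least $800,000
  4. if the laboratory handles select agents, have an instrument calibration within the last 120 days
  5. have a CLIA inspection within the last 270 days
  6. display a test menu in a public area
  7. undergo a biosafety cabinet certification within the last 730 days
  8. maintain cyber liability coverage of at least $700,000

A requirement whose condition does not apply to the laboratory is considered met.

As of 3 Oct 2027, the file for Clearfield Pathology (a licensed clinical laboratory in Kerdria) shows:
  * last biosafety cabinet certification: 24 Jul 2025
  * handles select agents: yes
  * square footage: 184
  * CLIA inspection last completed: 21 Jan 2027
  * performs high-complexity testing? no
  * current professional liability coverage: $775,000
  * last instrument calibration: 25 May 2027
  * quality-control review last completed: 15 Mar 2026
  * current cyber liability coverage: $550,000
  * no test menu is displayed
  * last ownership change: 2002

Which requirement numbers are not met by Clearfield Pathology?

1, 3, 4, 6, 7, 8

1. quality-control review 567 days ago vs limit 540 → not met
2. condition 'performs high-complexity testing' does not hold → requirement n/a → met
3. professional liability coverage $775,000 < $800,000 → not met
4. condition 'handles select agents' holds; instrument calibration 131 days ago vs limit 120 → not met
5. CLIA inspection 255 days ago vs limit 270 → met
6. test menu absent → not met
7. biosafety cabinet certification 801 days ago vs limit 730 → not met
8. cyber liability coverage $550,000 < $700,000 → not met
Not met: 1, 3, 4, 6, 7, 8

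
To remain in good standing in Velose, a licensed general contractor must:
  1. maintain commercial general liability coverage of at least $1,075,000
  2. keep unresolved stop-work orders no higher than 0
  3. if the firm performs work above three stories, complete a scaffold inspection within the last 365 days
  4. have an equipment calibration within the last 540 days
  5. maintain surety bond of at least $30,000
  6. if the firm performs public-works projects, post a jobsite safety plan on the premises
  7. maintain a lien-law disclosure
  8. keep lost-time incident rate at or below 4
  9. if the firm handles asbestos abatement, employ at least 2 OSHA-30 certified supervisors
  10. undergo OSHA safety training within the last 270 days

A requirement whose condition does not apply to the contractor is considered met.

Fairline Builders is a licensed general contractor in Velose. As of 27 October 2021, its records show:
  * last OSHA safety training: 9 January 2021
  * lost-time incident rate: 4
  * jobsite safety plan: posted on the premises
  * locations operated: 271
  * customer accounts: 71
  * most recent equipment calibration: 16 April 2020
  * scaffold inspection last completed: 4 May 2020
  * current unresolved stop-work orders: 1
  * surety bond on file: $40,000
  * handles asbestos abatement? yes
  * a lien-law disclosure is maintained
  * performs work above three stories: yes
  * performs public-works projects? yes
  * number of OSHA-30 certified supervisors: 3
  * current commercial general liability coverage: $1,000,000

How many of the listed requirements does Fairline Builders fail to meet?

1. commercial general liability coverage $1,000,000 < $1,075,000 → not met
2. unresolved stop-work orders 1 > 0 → not met
3. condition 'performs work above three stories' holds; scaffold inspection 541 days ago vs limit 365 → not met
4. equipment calibration 559 days ago vs limit 540 → not met
5. surety bond $40,000 ≥ $30,000 → met
6. condition 'performs public-works projects' holds; jobsite safety plan present → met
7. lien-law disclosure present → met
8. lost-time incident rate 4 ≤ 4 → met
9. condition 'handles asbestos abatement' holds; OSHA-30 certified supervisors 3 ≥ 2 → met
10. OSHA safety training 291 days ago vs limit 270 → not met
Not met: 5 of 10

5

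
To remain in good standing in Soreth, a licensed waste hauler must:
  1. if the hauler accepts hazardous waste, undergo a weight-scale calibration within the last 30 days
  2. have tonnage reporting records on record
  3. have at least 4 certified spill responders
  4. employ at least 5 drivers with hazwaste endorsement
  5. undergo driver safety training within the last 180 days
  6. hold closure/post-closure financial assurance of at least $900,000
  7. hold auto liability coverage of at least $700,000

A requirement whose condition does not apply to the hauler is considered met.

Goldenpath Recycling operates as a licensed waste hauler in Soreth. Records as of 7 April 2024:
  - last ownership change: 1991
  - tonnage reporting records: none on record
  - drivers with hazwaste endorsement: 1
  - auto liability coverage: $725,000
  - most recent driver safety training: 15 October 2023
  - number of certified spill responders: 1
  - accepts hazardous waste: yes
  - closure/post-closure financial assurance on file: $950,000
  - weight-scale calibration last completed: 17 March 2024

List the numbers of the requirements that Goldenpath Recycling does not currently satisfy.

1. condition 'accepts hazardous waste' holds; weight-scale calibration 21 days ago vs limit 30 → met
2. tonnage reporting records absent → not met
3. certified spill responders 1 < 4 → not met
4. drivers with hazwaste endorsement 1 < 5 → not met
5. driver safety training 175 days ago vs limit 180 → met
6. closure/post-closure financial assurance $950,000 ≥ $900,000 → met
7. auto liability coverage $725,000 ≥ $700,000 → met
Not met: 2, 3, 4

2, 3, 4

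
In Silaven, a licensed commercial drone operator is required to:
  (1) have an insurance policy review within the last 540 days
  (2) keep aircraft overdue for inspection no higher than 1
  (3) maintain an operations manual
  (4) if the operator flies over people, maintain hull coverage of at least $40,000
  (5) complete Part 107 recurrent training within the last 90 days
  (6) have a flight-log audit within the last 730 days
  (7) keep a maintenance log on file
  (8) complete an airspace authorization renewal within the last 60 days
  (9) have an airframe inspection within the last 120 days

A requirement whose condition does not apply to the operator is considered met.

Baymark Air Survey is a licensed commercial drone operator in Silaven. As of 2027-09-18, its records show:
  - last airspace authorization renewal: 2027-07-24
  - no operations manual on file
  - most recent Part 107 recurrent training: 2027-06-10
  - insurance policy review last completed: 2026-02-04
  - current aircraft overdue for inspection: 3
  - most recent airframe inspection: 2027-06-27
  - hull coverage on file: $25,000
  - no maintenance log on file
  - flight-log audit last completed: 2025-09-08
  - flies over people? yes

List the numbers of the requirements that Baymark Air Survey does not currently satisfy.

1. insurance policy review 591 days ago vs limit 540 → not met
2. aircraft overdue for inspection 3 > 1 → not met
3. operations manual absent → not met
4. condition 'flies over people' holds; hull coverage $25,000 < $40,000 → not met
5. Part 107 recurrent training 100 days ago vs limit 90 → not met
6. flight-log audit 740 days ago vs limit 730 → not met
7. maintenance log absent → not met
8. airspace authorization renewal 56 days ago vs limit 60 → met
9. airframe inspection 83 days ago vs limit 120 → met
Not met: 1, 2, 3, 4, 5, 6, 7

1, 2, 3, 4, 5, 6, 7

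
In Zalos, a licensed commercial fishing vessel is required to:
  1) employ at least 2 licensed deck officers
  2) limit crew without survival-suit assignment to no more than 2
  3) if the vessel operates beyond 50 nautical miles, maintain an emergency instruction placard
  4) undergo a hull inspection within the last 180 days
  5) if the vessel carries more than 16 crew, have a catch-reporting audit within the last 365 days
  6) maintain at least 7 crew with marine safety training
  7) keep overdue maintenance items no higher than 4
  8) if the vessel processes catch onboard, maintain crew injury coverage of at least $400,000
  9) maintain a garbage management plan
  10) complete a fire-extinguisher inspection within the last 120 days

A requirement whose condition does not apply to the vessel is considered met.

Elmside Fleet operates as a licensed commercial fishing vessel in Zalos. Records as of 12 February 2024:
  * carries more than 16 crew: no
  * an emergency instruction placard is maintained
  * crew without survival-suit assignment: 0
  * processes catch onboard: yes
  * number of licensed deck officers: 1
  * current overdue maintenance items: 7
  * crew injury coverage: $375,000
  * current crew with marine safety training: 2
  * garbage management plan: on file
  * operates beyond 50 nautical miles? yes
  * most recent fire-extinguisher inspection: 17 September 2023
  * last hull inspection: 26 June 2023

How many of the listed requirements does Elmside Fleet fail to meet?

6

1. licensed deck officers 1 < 2 → not met
2. crew without survival-suit assignment 0 ≤ 2 → met
3. condition 'operates beyond 50 nautical miles' holds; emergency instruction placard present → met
4. hull inspection 231 days ago vs limit 180 → not met
5. condition 'carries more than 16 crew' does not hold → requirement n/a → met
6. crew with marine safety training 2 < 7 → not met
7. overdue maintenance items 7 > 4 → not met
8. condition 'processes catch onboard' holds; crew injury coverage $375,000 < $400,000 → not met
9. garbage management plan present → met
10. fire-extinguisher inspection 148 days ago vs limit 120 → not met
Not met: 6 of 10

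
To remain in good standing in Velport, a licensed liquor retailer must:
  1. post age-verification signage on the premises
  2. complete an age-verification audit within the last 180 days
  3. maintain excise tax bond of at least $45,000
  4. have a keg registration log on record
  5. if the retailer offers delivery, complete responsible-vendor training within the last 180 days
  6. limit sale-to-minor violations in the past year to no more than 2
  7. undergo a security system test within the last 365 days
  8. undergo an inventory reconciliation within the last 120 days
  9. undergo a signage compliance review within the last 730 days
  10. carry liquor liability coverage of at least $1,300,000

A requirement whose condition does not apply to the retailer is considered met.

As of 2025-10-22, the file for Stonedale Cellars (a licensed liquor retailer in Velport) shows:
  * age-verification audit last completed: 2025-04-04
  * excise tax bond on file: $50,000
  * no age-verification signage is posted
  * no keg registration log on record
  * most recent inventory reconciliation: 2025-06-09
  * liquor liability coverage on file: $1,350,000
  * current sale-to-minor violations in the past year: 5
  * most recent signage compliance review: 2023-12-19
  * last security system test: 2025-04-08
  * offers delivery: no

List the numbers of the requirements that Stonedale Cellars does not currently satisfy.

1, 2, 4, 6, 8

1. age-verification signage absent → not met
2. age-verification audit 201 days ago vs limit 180 → not met
3. excise tax bond $50,000 ≥ $45,000 → met
4. keg registration log absent → not met
5. condition 'offers delivery' does not hold → requirement n/a → met
6. sale-to-minor violations in the past year 5 > 2 → not met
7. security system test 197 days ago vs limit 365 → met
8. inventory reconciliation 135 days ago vs limit 120 → not met
9. signage compliance review 673 days ago vs limit 730 → met
10. liquor liability coverage $1,350,000 ≥ $1,300,000 → met
Not met: 1, 2, 4, 6, 8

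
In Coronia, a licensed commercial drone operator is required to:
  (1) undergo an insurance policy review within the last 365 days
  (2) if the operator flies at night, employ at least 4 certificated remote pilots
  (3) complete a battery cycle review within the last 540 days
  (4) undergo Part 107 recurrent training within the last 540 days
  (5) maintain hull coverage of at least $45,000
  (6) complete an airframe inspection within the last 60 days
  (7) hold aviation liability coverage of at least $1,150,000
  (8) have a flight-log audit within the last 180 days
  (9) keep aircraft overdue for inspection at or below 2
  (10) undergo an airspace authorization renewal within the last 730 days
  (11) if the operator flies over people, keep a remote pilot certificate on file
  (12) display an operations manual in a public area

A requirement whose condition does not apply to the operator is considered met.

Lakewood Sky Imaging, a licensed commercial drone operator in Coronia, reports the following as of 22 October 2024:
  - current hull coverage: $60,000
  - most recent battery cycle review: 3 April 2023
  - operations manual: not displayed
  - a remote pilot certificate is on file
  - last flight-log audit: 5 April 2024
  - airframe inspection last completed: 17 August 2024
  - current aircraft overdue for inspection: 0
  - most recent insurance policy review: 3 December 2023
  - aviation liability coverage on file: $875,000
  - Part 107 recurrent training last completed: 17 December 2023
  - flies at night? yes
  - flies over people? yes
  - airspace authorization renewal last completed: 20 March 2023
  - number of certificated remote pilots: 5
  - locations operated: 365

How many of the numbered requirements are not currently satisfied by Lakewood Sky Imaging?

1. insurance policy review 324 days ago vs limit 365 → met
2. condition 'flies at night' holds; certificated remote pilots 5 ≥ 4 → met
3. battery cycle review 568 days ago vs limit 540 → not met
4. Part 107 recurrent training 310 days ago vs limit 540 → met
5. hull coverage $60,000 ≥ $45,000 → met
6. airframe inspection 66 days ago vs limit 60 → not met
7. aviation liability coverage $875,000 < $1,150,000 → not met
8. flight-log audit 200 days ago vs limit 180 → not met
9. aircraft overdue for inspection 0 ≤ 2 → met
10. airspace authorization renewal 582 days ago vs limit 730 → met
11. condition 'flies over people' holds; remote pilot certificate present → met
12. operations manual absent → not met
Not met: 5 of 12

5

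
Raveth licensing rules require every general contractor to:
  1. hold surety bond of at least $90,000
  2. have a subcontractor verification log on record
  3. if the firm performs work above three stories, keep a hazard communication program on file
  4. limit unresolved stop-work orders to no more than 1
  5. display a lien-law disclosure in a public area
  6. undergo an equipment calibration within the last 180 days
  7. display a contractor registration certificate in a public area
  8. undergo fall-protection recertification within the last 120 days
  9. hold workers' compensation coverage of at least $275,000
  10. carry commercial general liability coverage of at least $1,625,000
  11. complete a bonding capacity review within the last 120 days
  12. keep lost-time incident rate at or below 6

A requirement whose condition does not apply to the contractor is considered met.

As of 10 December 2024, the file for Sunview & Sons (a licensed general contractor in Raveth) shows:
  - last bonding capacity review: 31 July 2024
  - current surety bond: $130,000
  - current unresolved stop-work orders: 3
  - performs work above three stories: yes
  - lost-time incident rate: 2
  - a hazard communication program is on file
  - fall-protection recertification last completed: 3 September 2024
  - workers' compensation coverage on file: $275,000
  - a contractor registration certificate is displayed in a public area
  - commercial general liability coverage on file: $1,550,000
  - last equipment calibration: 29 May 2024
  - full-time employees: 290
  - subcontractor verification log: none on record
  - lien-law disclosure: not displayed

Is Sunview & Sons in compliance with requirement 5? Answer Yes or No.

No

5. lien-law disclosure absent → not met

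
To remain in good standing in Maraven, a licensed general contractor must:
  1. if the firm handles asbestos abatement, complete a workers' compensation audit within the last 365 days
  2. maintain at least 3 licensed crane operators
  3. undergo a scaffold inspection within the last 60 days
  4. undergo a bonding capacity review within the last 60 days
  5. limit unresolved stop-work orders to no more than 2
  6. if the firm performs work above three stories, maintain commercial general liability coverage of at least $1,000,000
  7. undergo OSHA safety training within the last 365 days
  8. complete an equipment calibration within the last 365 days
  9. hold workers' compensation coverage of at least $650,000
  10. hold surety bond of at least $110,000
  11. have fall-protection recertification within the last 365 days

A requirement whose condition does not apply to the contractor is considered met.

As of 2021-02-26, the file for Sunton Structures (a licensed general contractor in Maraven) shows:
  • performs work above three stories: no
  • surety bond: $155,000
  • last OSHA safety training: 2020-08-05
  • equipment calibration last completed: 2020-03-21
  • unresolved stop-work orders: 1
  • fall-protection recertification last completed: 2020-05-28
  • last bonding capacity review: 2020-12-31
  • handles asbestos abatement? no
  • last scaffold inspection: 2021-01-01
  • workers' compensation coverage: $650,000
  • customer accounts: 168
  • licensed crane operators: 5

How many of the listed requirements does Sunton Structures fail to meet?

0

1. condition 'handles asbestos abatement' does not hold → requirement n/a → met
2. licensed crane operators 5 ≥ 3 → met
3. scaffold inspection 56 days ago vs limit 60 → met
4. bonding capacity review 57 days ago vs limit 60 → met
5. unresolved stop-work orders 1 ≤ 2 → met
6. condition 'performs work above three stories' does not hold → requirement n/a → met
7. OSHA safety training 205 days ago vs limit 365 → met
8. equipment calibration 342 days ago vs limit 365 → met
9. workers' compensation coverage $650,000 ≥ $650,000 → met
10. surety bond $155,000 ≥ $110,000 → met
11. fall-protection recertification 274 days ago vs limit 365 → met
Not met: 0 of 11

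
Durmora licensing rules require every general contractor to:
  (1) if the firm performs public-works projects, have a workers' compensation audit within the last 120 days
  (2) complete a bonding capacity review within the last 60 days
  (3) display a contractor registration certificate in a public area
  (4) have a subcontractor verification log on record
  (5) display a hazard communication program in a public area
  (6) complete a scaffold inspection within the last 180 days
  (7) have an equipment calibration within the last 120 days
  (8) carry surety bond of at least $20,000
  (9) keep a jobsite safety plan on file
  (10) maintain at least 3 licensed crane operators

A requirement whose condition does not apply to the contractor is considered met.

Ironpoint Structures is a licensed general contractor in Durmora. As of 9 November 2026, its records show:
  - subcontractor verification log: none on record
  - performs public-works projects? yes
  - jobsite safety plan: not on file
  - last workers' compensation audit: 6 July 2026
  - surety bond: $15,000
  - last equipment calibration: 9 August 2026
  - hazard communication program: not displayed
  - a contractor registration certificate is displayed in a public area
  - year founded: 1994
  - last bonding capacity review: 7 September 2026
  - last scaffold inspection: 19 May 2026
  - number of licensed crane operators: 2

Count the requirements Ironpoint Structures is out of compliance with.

7

1. condition 'performs public-works projects' holds; workers' compensation audit 126 days ago vs limit 120 → not met
2. bonding capacity review 63 days ago vs limit 60 → not met
3. contractor registration certificate present → met
4. subcontractor verification log absent → not met
5. hazard communication program absent → not met
6. scaffold inspection 174 days ago vs limit 180 → met
7. equipment calibration 92 days ago vs limit 120 → met
8. surety bond $15,000 < $20,000 → not met
9. jobsite safety plan absent → not met
10. licensed crane operators 2 < 3 → not met
Not met: 7 of 10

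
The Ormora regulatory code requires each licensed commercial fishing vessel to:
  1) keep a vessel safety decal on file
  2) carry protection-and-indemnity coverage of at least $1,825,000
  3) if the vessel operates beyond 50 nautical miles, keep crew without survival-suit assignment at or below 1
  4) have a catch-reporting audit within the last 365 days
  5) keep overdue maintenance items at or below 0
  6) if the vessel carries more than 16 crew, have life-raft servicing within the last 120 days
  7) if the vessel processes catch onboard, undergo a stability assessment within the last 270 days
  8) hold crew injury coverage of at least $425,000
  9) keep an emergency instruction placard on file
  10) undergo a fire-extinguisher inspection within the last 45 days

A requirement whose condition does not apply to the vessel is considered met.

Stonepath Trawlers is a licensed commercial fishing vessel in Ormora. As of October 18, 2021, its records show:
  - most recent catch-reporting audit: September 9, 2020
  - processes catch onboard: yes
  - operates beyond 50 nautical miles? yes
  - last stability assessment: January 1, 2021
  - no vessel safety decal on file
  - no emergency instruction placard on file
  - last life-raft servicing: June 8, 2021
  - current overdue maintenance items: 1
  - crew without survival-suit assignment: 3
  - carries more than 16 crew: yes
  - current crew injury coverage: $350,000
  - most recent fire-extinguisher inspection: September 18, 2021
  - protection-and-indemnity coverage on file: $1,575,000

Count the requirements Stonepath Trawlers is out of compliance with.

9

1. vessel safety decal absent → not met
2. protection-and-indemnity coverage $1,575,000 < $1,825,000 → not met
3. condition 'operates beyond 50 nautical miles' holds; crew without survival-suit assignment 3 > 1 → not met
4. catch-reporting audit 404 days ago vs limit 365 → not met
5. overdue maintenance items 1 > 0 → not met
6. condition 'carries more than 16 crew' holds; life-raft servicing 132 days ago vs limit 120 → not met
7. condition 'processes catch onboard' holds; stability assessment 290 days ago vs limit 270 → not met
8. crew injury coverage $350,000 < $425,000 → not met
9. emergency instruction placard absent → not met
10. fire-extinguisher inspection 30 days ago vs limit 45 → met
Not met: 9 of 10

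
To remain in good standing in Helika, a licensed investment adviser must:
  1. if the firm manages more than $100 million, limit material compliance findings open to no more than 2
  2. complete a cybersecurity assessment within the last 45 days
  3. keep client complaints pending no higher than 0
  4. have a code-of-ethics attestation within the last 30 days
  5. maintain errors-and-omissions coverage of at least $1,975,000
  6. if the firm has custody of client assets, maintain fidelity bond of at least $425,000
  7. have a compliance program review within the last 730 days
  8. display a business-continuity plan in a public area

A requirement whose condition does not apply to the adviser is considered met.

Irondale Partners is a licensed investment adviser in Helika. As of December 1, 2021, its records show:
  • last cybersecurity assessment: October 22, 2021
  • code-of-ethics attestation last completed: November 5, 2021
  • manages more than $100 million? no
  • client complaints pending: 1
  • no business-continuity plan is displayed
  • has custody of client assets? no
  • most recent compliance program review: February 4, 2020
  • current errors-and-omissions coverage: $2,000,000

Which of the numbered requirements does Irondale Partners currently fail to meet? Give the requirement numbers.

3, 8

1. condition 'manages more than $100 million' does not hold → requirement n/a → met
2. cybersecurity assessment 40 days ago vs limit 45 → met
3. client complaints pending 1 > 0 → not met
4. code-of-ethics attestation 26 days ago vs limit 30 → met
5. errors-and-omissions coverage $2,000,000 ≥ $1,975,000 → met
6. condition 'has custody of client assets' does not hold → requirement n/a → met
7. compliance program review 666 days ago vs limit 730 → met
8. business-continuity plan absent → not met
Not met: 3, 8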